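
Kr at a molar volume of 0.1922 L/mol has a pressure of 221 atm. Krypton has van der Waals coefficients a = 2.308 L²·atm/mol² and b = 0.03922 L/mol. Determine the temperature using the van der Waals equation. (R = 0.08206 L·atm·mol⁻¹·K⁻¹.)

T = (P + a/V_m²)(V_m − b)/R
P + a/V_m² = 221 + 2.308/(0.1922)² = 283.48 atm
V_m − b = 0.1922 − 0.03922 = 0.15298 L/mol
T = (283.48)(0.15298)/0.08206 = 528.5 K

T ≈ 528.5 K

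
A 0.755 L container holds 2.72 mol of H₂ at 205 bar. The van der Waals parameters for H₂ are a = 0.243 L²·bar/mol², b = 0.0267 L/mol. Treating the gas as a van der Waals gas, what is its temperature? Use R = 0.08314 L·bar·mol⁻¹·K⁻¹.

T = (P + a n²/V²)(V − nb)/(nR)
P + a n²/V² = 205 + (0.243)(2.72)²/(0.755)² = 208.15 bar
V − nb = 0.755 − (2.72)(0.0267) = 0.68238 L
T = (208.15)(0.68238)/((2.72)(0.08314)) = 628.1 K

T ≈ 628.1 K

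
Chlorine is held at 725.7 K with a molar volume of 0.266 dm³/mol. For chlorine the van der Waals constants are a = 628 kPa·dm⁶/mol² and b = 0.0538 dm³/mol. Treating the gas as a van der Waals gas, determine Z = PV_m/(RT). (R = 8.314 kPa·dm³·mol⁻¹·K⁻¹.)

P = RT/(V_m − b) − a/V_m² = (8.314)(725.7)/(0.266 − 0.0538) − 628/(0.266)²
  = 6033.5/0.21220 − 8875.6 = 28433 − 8875.6 = 19557 kPa
Z = PV_m/(RT) = (19557)(0.266)/((8.314)(725.7)) = 5202.2/6033.5 = 0.8622

Z ≈ 0.8622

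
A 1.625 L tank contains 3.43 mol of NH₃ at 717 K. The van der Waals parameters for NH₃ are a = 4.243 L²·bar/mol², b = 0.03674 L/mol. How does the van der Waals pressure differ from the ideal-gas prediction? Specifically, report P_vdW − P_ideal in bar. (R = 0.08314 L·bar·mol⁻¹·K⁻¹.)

ΔP ≈ -8.33 bar

Ideal: P_ideal = nRT/V = (3.43)(0.08314)(717)/1.625 = 125.826 bar
vdW: P = nRT/(V − nb) − a n²/V² = 204.467/1.49898 − 49.9185/2.64063 = 136.404 − 18.9040 = 117.500 bar
ΔP = 117.500 − 125.826 = -8.33 bar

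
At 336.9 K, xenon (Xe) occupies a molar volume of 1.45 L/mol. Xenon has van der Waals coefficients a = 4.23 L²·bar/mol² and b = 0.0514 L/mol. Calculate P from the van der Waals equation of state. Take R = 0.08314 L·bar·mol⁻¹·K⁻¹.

P = RT/(V_m − b) − a/V_m²
RT/(V_m − b) = (0.08314)(336.9)/(1.45 − 0.0514) = 28.010/1.3986 = 20.027 bar
a/V_m² = 4.23/(1.45)² = 2.0119 bar
P = 20.027 − 2.0119 = 18.02 bar

P ≈ 18.02 bar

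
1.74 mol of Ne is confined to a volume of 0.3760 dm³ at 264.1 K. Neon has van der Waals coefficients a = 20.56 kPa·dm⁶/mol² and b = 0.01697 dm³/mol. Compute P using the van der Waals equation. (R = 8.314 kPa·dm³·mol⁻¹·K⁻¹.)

P = nRT/(V − nb) − a n²/V²
nRT/(V − nb) = (1.74)(8.314)(264.1)/(0.3760 − 1.74×0.01697) = 3820.6/0.34647 = 11027 kPa
a n²/V² = (20.56)(1.74)²/(0.3760)² = 440.30 kPa
P = 11027 − 440.30 = 10587 kPa

P ≈ 10587 kPa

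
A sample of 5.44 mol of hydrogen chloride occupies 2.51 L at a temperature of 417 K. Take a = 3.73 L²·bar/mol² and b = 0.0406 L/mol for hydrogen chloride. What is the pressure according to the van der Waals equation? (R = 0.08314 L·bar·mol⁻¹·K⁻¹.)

P ≈ 64.87 bar

P = nRT/(V − nb) − a n²/V²
nRT/(V − nb) = (5.44)(0.08314)(417)/(2.51 − 5.44×0.0406) = 188.60/2.2891 = 82.390 bar
a n²/V² = (3.73)(5.44)²/(2.51)² = 17.521 bar
P = 82.390 − 17.521 = 64.87 bar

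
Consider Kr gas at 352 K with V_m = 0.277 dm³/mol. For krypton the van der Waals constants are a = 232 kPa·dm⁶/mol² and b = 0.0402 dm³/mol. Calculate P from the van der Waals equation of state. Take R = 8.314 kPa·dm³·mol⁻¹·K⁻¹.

P = RT/(V_m − b) − a/V_m²
RT/(V_m − b) = (8.314)(352)/(0.277 − 0.0402) = 2926.5/0.23680 = 12359 kPa
a/V_m² = 232/(0.277)² = 3023.6 kPa
P = 12359 − 3023.6 = 9335 kPa

P ≈ 9335 kPa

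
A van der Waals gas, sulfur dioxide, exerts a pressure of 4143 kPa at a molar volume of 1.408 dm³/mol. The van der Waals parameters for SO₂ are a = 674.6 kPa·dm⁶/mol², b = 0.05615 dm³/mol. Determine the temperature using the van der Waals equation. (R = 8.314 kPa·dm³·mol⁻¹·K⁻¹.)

T = (P + a/V_m²)(V_m − b)/R
P + a/V_m² = 4143 + 674.6/(1.408)² = 4483.3 kPa
V_m − b = 1.408 − 0.05615 = 1.3519 dm³/mol
T = (4483.3)(1.3519)/8.314 = 729.0 K

T ≈ 729.0 K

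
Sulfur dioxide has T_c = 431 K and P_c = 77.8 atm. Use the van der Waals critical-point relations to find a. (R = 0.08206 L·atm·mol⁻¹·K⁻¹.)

From T_c = 8a/(27Rb) and P_c = a/(27b²): a = 27 R² T_c²/(64 P_c).
a = 27×(0.08206)²×(431)²/(64×77.8) = 33774/4979.2 = 6.783 L²·atm/mol²

a ≈ 6.783 L²·atm/mol²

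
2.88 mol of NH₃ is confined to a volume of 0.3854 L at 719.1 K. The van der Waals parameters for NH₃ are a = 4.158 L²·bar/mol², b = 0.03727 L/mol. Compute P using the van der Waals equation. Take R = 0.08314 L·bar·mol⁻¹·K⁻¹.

P ≈ 387.0 bar

P = nRT/(V − nb) − a n²/V²
nRT/(V − nb) = (2.88)(0.08314)(719.1)/(0.3854 − 2.88×0.03727) = 172.18/0.27806 = 619.22 bar
a n²/V² = (4.158)(2.88)²/(0.3854)² = 232.19 bar
P = 619.22 − 232.19 = 387.0 bar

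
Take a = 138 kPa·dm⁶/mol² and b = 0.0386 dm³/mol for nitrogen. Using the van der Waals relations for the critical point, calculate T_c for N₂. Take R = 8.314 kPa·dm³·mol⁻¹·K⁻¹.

For a van der Waals gas, T_c = 8a/(27Rb).
T_c = 8×138/(27×8.314×0.0386) = 1104.0/8.6649 = 127.4 K

T_c ≈ 127.4 K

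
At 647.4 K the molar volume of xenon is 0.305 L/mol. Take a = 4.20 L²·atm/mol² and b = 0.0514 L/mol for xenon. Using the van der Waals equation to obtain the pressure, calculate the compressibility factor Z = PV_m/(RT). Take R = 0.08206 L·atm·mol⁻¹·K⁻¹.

P = RT/(V_m − b) − a/V_m² = (0.08206)(647.4)/(0.305 − 0.0514) − 4.20/(0.305)²
  = 53.126/0.25360 − 45.149 = 209.49 − 45.149 = 164.34 atm
Z = PV_m/(RT) = (164.34)(0.305)/((0.08206)(647.4)) = 50.124/53.126 = 0.9435

Z ≈ 0.9435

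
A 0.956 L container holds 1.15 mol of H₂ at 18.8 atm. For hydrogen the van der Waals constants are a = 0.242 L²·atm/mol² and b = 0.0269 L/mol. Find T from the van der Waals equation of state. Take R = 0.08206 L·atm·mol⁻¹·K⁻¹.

T ≈ 187.7 K

T = (P + a n²/V²)(V − nb)/(nR)
P + a n²/V² = 18.8 + (0.242)(1.15)²/(0.956)² = 19.150 atm
V − nb = 0.956 − (1.15)(0.0269) = 0.92507 L
T = (19.150)(0.92507)/((1.15)(0.08206)) = 187.7 K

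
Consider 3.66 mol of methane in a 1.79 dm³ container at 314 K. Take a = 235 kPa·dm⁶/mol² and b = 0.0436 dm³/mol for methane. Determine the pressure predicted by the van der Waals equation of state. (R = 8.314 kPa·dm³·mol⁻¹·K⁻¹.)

P = nRT/(V − nb) − a n²/V²
nRT/(V − nb) = (3.66)(8.314)(314)/(1.79 − 3.66×0.0436) = 9554.8/1.6304 = 5860.4 kPa
a n²/V² = (235)(3.66)²/(1.79)² = 982.48 kPa
P = 5860.4 − 982.48 = 4878 kPa

P ≈ 4878 kPa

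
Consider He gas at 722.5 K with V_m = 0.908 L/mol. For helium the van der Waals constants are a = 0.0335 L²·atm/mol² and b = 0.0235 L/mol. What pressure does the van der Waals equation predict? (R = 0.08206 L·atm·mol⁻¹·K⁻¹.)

P = RT/(V_m − b) − a/V_m²
RT/(V_m − b) = (0.08206)(722.5)/(0.908 − 0.0235) = 59.288/0.88450 = 67.030 atm
a/V_m² = 0.0335/(0.908)² = 0.040632 atm
P = 67.030 − 0.040632 = 66.99 atm

P ≈ 66.99 atm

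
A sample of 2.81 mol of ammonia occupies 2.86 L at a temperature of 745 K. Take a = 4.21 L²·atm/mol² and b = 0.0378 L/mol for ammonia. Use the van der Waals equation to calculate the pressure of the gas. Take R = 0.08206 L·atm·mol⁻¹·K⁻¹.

P ≈ 58.32 atm

P = nRT/(V − nb) − a n²/V²
nRT/(V − nb) = (2.81)(0.08206)(745)/(2.86 − 2.81×0.0378) = 171.79/2.7538 = 62.383 atm
a n²/V² = (4.21)(2.81)²/(2.86)² = 4.0641 atm
P = 62.383 − 4.0641 = 58.32 atm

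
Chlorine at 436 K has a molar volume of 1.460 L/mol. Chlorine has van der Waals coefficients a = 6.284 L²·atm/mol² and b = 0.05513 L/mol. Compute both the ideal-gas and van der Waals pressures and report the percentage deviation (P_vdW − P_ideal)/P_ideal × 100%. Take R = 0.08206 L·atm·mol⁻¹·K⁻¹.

-8.11 %

Ideal: P_ideal = RT/V_m = (0.08206)(436)/1.460 = 24.5056 atm
vdW: P = RT/(V_m − b) − a/V_m² = 35.7782/1.40487 − 6.284/2.13160 = 25.4673 − 2.94802 = 22.5193 atm
% deviation = (22.5193 − 24.5056)/24.5056 × 100% = -8.11%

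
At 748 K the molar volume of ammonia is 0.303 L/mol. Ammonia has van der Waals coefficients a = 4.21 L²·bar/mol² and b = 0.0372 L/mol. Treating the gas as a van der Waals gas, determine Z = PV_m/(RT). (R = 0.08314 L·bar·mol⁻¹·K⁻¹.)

Z ≈ 0.9165

P = RT/(V_m − b) − a/V_m² = (0.08314)(748)/(0.303 − 0.0372) − 4.21/(0.303)²
  = 62.189/0.26580 − 45.856 = 233.97 − 45.856 = 188.11 bar
Z = PV_m/(RT) = (188.11)(0.303)/((0.08314)(748)) = 56.997/62.189 = 0.9165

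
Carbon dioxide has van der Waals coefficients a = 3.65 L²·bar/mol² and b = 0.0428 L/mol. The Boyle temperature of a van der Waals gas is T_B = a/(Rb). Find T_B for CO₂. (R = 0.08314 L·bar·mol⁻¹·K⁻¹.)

For a van der Waals gas the second virial coefficient B₂ = b − a/(RT) vanishes at T_B = a/(Rb).
T_B = 3.65/(0.08314×0.0428) = 3.65/0.0035584 = 1026 K

T_B ≈ 1026 K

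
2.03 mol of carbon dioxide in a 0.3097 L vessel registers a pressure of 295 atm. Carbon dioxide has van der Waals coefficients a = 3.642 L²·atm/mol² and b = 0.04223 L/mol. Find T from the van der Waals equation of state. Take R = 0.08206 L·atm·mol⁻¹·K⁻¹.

T ≈ 607.0 K

T = (P + a n²/V²)(V − nb)/(nR)
P + a n²/V² = 295 + (3.642)(2.03)²/(0.3097)² = 451.48 atm
V − nb = 0.3097 − (2.03)(0.04223) = 0.22397 L
T = (451.48)(0.22397)/((2.03)(0.08206)) = 607.0 K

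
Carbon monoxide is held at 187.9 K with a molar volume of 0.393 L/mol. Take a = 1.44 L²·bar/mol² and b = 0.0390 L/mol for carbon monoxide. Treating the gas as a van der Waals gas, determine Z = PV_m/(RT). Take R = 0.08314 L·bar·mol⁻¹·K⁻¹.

P = RT/(V_m − b) − a/V_m² = (0.08314)(187.9)/(0.393 − 0.0390) − 1.44/(0.393)²
  = 15.622/0.35400 − 9.3235 = 44.130 − 9.3235 = 34.807 bar
Z = PV_m/(RT) = (34.807)(0.393)/((0.08314)(187.9)) = 13.679/15.622 = 0.8756

Z ≈ 0.8756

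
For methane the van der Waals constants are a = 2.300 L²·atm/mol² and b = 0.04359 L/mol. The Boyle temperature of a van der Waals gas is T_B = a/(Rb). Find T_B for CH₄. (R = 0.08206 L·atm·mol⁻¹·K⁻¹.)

For a van der Waals gas the second virial coefficient B₂ = b − a/(RT) vanishes at T_B = a/(Rb).
T_B = 2.300/(0.08206×0.04359) = 2.300/0.0035770 = 643.0 K

T_B ≈ 643.0 K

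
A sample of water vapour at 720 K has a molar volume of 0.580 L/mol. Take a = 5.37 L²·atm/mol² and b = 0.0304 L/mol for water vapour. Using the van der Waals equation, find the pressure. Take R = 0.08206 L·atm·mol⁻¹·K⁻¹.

P = RT/(V_m − b) − a/V_m²
RT/(V_m − b) = (0.08206)(720)/(0.580 − 0.0304) = 59.083/0.54960 = 107.50 atm
a/V_m² = 5.37/(0.580)² = 15.963 atm
P = 107.50 − 15.963 = 91.54 atm

P ≈ 91.54 atm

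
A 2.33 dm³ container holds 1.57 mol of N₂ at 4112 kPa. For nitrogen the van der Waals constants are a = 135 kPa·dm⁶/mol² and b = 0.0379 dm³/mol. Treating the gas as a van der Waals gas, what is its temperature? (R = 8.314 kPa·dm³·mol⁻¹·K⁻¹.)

T = (P + a n²/V²)(V − nb)/(nR)
P + a n²/V² = 4112 + (135)(1.57)²/(2.33)² = 4173.3 kPa
V − nb = 2.33 − (1.57)(0.0379) = 2.2705 dm³
T = (4173.3)(2.2705)/((1.57)(8.314)) = 725.9 K

T ≈ 725.9 K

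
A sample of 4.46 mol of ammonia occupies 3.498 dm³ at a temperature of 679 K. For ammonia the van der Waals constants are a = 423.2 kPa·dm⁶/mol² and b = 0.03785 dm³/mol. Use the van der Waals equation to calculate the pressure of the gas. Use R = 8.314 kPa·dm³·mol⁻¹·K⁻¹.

P = nRT/(V − nb) − a n²/V²
nRT/(V − nb) = (4.46)(8.314)(679)/(3.498 − 4.46×0.03785) = 25178/3.3292 = 7562.8 kPa
a n²/V² = (423.2)(4.46)²/(3.498)² = 687.98 kPa
P = 7562.8 − 687.98 = 6875 kPa

P ≈ 6875 kPa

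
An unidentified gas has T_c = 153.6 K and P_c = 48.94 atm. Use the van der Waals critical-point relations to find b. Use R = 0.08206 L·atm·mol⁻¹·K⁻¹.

b ≈ 0.03219 L/mol

From T_c = 8a/(27Rb) and P_c = a/(27b²): b = R T_c/(8 P_c).
b = (0.08206)(153.6)/(8×48.94) = 12.604/391.52 = 0.03219 L/mol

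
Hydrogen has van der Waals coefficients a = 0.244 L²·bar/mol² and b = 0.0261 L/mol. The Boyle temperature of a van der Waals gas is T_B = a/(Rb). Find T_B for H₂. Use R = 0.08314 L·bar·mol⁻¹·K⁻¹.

T_B ≈ 112.4 K

For a van der Waals gas the second virial coefficient B₂ = b − a/(RT) vanishes at T_B = a/(Rb).
T_B = 0.244/(0.08314×0.0261) = 0.244/0.0021700 = 112.4 K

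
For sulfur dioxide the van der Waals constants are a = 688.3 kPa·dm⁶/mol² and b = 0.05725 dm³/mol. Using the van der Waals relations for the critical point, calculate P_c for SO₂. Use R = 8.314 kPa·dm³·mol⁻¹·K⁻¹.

P_c ≈ 7778 kPa

For a van der Waals gas, P_c = a/(27b²).
P_c = 688.3/(27×(0.05725)²) = 688.3/0.088494 = 7778 kPa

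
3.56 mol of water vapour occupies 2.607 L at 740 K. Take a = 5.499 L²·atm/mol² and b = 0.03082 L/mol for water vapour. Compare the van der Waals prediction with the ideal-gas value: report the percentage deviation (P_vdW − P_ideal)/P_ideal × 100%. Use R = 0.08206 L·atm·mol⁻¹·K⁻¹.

Ideal: P_ideal = nRT/V = (3.56)(0.08206)(740)/2.607 = 82.9225 atm
vdW: P = nRT/(V − nb) − a n²/V² = 216.179/2.49728 − 69.6921/6.79645 = 86.5658 − 10.2542 = 76.3116 atm
% deviation = (76.3116 − 82.9225)/82.9225 × 100% = -7.97%

-7.97 %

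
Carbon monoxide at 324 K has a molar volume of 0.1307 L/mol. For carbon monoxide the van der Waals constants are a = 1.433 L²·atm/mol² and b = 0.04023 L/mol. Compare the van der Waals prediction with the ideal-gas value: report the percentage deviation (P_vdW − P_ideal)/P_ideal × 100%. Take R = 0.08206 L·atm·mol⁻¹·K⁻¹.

3.23 %

Ideal: P_ideal = RT/V_m = (0.08206)(324)/0.1307 = 203.423 atm
vdW: P = RT/(V_m − b) − a/V_m² = 26.5874/0.0904700 − 1.433/0.0170825 = 293.881 − 83.8870 = 209.994 atm
% deviation = (209.994 − 203.423)/203.423 × 100% = 3.23%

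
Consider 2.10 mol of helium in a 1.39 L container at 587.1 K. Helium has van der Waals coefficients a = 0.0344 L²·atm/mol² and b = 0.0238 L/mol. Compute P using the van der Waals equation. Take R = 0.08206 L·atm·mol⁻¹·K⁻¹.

P ≈ 75.42 atm

P = nRT/(V − nb) − a n²/V²
nRT/(V − nb) = (2.10)(0.08206)(587.1)/(1.39 − 2.10×0.0238) = 101.17/1.3400 = 75.500 atm
a n²/V² = (0.0344)(2.10)²/(1.39)² = 0.078518 atm
P = 75.500 − 0.078518 = 75.42 atm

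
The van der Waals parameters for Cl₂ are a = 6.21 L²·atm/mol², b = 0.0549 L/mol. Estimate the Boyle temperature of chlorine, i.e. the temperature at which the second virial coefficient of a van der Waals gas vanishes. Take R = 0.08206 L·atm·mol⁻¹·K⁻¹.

For a van der Waals gas the second virial coefficient B₂ = b − a/(RT) vanishes at T_B = a/(Rb).
T_B = 6.21/(0.08206×0.0549) = 6.21/0.0045051 = 1378 K

T_B ≈ 1378 K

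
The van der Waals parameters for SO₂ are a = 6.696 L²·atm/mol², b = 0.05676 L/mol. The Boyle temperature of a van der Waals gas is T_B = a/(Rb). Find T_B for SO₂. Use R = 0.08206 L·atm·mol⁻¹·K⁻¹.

T_B ≈ 1438 K

For a van der Waals gas the second virial coefficient B₂ = b − a/(RT) vanishes at T_B = a/(Rb).
T_B = 6.696/(0.08206×0.05676) = 6.696/0.0046577 = 1438 K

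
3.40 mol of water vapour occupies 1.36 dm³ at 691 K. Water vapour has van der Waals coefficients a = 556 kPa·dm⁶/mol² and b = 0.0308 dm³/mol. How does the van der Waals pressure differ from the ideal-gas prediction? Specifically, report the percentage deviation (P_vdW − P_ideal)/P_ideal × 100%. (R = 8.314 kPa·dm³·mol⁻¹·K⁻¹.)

-15.85 %

Ideal: P_ideal = nRT/V = (3.40)(8.314)(691)/1.36 = 14362.4 kPa
vdW: P = nRT/(V − nb) − a n²/V² = 19532.9/1.25528 − 6427.36/1.84960 = 15560.6 − 3475.00 = 12085.6 kPa
% deviation = (12085.6 − 14362.4)/14362.4 × 100% = -15.85%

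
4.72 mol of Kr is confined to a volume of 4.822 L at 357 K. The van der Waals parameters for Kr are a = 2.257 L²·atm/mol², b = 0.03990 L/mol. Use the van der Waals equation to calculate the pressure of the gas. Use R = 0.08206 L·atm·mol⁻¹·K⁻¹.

P = nRT/(V − nb) − a n²/V²
nRT/(V − nb) = (4.72)(0.08206)(357)/(4.822 − 4.72×0.03990) = 138.27/4.6337 = 29.840 atm
a n²/V² = (2.257)(4.72)²/(4.822)² = 2.1625 atm
P = 29.840 − 2.1625 = 27.68 atm

P ≈ 27.68 atm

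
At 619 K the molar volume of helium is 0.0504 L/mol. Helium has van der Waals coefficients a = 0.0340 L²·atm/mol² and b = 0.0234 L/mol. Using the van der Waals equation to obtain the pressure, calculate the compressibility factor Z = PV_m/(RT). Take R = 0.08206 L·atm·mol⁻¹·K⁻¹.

Z ≈ 1.853

P = RT/(V_m − b) − a/V_m² = (0.08206)(619)/(0.0504 − 0.0234) − 0.0340/(0.0504)²
  = 50.795/0.027000 − 13.385 = 1881.3 − 13.385 = 1867.9 atm
Z = PV_m/(RT) = (1867.9)(0.0504)/((0.08206)(619)) = 94.142/50.795 = 1.853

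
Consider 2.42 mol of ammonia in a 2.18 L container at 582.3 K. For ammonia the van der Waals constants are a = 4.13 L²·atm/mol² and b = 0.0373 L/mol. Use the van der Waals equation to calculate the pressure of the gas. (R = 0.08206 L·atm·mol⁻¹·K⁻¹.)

P ≈ 50.25 atm

P = nRT/(V − nb) − a n²/V²
nRT/(V − nb) = (2.42)(0.08206)(582.3)/(2.18 − 2.42×0.0373) = 115.64/2.0897 = 55.338 atm
a n²/V² = (4.13)(2.42)²/(2.18)² = 5.0894 atm
P = 55.338 − 5.0894 = 50.25 atm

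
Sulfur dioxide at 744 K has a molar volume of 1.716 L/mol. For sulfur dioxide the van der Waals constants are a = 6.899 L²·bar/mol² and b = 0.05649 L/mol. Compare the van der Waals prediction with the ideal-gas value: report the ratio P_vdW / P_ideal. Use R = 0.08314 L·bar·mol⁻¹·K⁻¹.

P_vdW / P_ideal ≈ 0.9690

Ideal: P_ideal = RT/V_m = (0.08314)(744)/1.716 = 36.0467 bar
vdW: P = RT/(V_m − b) − a/V_m² = 61.8562/1.65951 − 6.899/2.94466 = 37.2738 − 2.34289 = 34.9309 bar
Ratio = 34.9309/36.0467 = 0.9690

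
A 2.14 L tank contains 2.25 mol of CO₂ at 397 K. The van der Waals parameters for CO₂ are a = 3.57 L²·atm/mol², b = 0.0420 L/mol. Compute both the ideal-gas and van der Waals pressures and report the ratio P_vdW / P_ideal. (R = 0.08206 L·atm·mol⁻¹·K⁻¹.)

Ideal: P_ideal = nRT/V = (2.25)(0.08206)(397)/2.14 = 34.2524 atm
vdW: P = nRT/(V − nb) − a n²/V² = 73.3001/2.04550 − 18.0731/4.57960 = 35.8348 − 3.94644 = 31.8884 atm
Ratio = 31.8884/34.2524 = 0.9310

P_vdW / P_ideal ≈ 0.9310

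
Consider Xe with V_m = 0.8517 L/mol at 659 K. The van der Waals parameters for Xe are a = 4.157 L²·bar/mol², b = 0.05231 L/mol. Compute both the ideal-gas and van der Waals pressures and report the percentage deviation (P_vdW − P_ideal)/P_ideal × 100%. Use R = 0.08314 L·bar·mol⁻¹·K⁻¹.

-2.36 %

Ideal: P_ideal = RT/V_m = (0.08314)(659)/0.8517 = 64.3293 bar
vdW: P = RT/(V_m − b) − a/V_m² = 54.7893/0.799390 − 4.157/0.725393 = 68.5389 − 5.73069 = 62.8082 bar
% deviation = (62.8082 − 64.3293)/64.3293 × 100% = -2.36%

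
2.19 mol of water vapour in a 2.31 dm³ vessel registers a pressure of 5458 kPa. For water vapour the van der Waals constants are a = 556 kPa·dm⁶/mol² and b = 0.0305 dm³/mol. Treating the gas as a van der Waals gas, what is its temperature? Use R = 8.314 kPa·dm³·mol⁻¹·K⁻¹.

T = (P + a n²/V²)(V − nb)/(nR)
P + a n²/V² = 5458 + (556)(2.19)²/(2.31)² = 5957.7 kPa
V − nb = 2.31 − (2.19)(0.0305) = 2.2432 dm³
T = (5957.7)(2.2432)/((2.19)(8.314)) = 734.0 K

T ≈ 734.0 K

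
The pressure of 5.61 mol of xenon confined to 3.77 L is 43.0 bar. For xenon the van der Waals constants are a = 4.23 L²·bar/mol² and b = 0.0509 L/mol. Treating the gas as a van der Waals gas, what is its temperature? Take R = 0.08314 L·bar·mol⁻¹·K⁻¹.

T = (P + a n²/V²)(V − nb)/(nR)
P + a n²/V² = 43.0 + (4.23)(5.61)²/(3.77)² = 52.367 bar
V − nb = 3.77 − (5.61)(0.0509) = 3.4845 L
T = (52.367)(3.4845)/((5.61)(0.08314)) = 391.2 K

T ≈ 391.2 K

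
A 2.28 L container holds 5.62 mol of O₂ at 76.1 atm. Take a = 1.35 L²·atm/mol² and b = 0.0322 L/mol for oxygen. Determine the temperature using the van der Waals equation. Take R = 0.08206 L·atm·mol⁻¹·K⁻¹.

T ≈ 383.7 K

T = (P + a n²/V²)(V − nb)/(nR)
P + a n²/V² = 76.1 + (1.35)(5.62)²/(2.28)² = 84.302 atm
V − nb = 2.28 − (5.62)(0.0322) = 2.0990 L
T = (84.302)(2.0990)/((5.62)(0.08206)) = 383.7 K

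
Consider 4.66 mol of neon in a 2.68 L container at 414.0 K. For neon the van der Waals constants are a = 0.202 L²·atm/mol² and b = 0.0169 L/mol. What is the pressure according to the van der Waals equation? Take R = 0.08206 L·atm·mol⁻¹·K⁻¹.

P ≈ 60.25 atm

P = nRT/(V − nb) − a n²/V²
nRT/(V − nb) = (4.66)(0.08206)(414.0)/(2.68 − 4.66×0.0169) = 158.31/2.6012 = 60.860 atm
a n²/V² = (0.202)(4.66)²/(2.68)² = 0.61074 atm
P = 60.860 − 0.61074 = 60.25 atm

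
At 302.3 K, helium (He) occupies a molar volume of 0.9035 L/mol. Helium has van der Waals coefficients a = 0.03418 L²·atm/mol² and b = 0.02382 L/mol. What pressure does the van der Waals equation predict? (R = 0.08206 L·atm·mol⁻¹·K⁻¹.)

P = RT/(V_m − b) − a/V_m²
RT/(V_m − b) = (0.08206)(302.3)/(0.9035 − 0.02382) = 24.807/0.87968 = 28.200 atm
a/V_m² = 0.03418/(0.9035)² = 0.041871 atm
P = 28.200 − 0.041871 = 28.16 atm

P ≈ 28.16 atm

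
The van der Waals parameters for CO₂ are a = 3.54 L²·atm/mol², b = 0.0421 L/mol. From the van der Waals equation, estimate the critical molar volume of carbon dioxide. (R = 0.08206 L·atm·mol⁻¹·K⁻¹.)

V_m,c ≈ 0.1263 L/mol

For a van der Waals gas, V_m,c = 3b.
V_m,c = 3×0.0421 = 0.1263 L/mol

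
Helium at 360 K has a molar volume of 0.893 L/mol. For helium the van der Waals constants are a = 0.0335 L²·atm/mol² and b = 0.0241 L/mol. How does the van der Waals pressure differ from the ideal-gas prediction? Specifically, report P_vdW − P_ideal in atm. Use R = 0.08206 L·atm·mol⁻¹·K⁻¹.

Ideal: P_ideal = RT/V_m = (0.08206)(360)/0.893 = 33.0813 atm
vdW: P = RT/(V_m − b) − a/V_m² = 29.5416/0.868900 − 0.0335/0.797449 = 33.9988 − 0.0420090 = 33.9568 atm
ΔP = 33.9568 − 33.0813 = 0.876 atm

ΔP ≈ 0.876 atm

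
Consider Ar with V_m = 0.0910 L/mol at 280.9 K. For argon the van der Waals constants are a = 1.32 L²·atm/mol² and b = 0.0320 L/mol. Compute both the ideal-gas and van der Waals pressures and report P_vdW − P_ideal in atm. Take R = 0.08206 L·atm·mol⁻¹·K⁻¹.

ΔP ≈ -22.02 atm

Ideal: P_ideal = RT/V_m = (0.08206)(280.9)/0.0910 = 253.304 atm
vdW: P = RT/(V_m − b) − a/V_m² = 23.0507/0.0590000 − 1.32/0.00828100 = 390.690 − 159.401 = 231.289 atm
ΔP = 231.289 − 253.304 = -22.02 atm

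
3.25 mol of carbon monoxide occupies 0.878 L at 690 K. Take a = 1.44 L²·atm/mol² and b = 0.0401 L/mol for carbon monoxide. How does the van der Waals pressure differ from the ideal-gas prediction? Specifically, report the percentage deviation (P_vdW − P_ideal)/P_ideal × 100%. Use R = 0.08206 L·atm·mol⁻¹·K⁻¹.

8.02 %

Ideal: P_ideal = nRT/V = (3.25)(0.08206)(690)/0.878 = 209.589 atm
vdW: P = nRT/(V − nb) − a n²/V² = 184.020/0.747675 − 15.2100/0.770884 = 246.123 − 19.7306 = 226.392 atm
% deviation = (226.392 − 209.589)/209.589 × 100% = 8.02%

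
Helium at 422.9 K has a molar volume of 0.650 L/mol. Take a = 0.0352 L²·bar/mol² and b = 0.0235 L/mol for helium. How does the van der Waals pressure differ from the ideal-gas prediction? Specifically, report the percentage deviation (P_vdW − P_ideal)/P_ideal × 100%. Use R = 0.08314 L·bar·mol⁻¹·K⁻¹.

Ideal: P_ideal = RT/V_m = (0.08314)(422.9)/0.650 = 54.0922 bar
vdW: P = RT/(V_m − b) − a/V_m² = 35.1599/0.626500 − 0.0352/0.422500 = 56.1211 − 0.0833136 = 56.0378 bar
% deviation = (56.0378 − 54.0922)/54.0922 × 100% = 3.60%

3.60 %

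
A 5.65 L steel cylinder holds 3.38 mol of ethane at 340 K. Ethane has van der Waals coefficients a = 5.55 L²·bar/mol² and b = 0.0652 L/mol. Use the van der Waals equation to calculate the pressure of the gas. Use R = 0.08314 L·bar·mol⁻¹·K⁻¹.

P ≈ 15.61 bar

P = nRT/(V − nb) − a n²/V²
nRT/(V − nb) = (3.38)(0.08314)(340)/(5.65 − 3.38×0.0652) = 95.544/5.4296 = 17.597 bar
a n²/V² = (5.55)(3.38)²/(5.65)² = 1.9862 bar
P = 17.597 − 1.9862 = 15.61 bar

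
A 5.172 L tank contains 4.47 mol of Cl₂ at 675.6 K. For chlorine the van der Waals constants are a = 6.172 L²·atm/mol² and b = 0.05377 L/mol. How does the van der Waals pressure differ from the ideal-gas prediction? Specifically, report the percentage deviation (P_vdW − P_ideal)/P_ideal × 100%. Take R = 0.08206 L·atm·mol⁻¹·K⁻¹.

Ideal: P_ideal = nRT/V = (4.47)(0.08206)(675.6)/5.172 = 47.9149 atm
vdW: P = nRT/(V − nb) − a n²/V² = 247.816/4.93165 − 123.322/26.7496 = 50.2501 − 4.61024 = 45.6399 atm
% deviation = (45.6399 − 47.9149)/47.9149 × 100% = -4.75%

-4.75 %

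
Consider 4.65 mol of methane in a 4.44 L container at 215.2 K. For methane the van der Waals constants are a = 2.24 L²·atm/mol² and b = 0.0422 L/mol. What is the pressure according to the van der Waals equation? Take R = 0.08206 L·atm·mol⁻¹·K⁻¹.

P = nRT/(V − nb) − a n²/V²
nRT/(V − nb) = (4.65)(0.08206)(215.2)/(4.44 − 4.65×0.0422) = 82.116/4.2438 = 19.350 atm
a n²/V² = (2.24)(4.65)²/(4.44)² = 2.4569 atm
P = 19.350 − 2.4569 = 16.89 atm

P ≈ 16.89 atm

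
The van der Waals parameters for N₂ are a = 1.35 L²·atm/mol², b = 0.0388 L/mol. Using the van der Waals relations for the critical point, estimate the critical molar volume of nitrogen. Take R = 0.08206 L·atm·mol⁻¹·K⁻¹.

V_m,c ≈ 0.1164 L/mol

For a van der Waals gas, V_m,c = 3b.
V_m,c = 3×0.0388 = 0.1164 L/mol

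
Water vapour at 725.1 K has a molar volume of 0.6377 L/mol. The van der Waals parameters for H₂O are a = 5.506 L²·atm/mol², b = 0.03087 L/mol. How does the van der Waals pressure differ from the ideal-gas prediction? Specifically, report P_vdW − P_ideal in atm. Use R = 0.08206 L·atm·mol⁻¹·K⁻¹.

Ideal: P_ideal = RT/V_m = (0.08206)(725.1)/0.6377 = 93.3067 atm
vdW: P = RT/(V_m − b) − a/V_m² = 59.5017/0.606830 − 5.506/0.406661 = 98.0533 − 13.5395 = 84.5138 atm
ΔP = 84.5138 − 93.3067 = -8.793 atm

ΔP ≈ -8.793 atm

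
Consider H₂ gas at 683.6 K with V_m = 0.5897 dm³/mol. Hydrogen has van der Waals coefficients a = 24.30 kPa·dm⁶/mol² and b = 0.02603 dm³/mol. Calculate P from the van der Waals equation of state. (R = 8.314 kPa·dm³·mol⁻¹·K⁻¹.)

P ≈ 10013 kPa

P = RT/(V_m − b) − a/V_m²
RT/(V_m − b) = (8.314)(683.6)/(0.5897 − 0.02603) = 5683.5/0.56367 = 10083 kPa
a/V_m² = 24.30/(0.5897)² = 69.879 kPa
P = 10083 − 69.879 = 10013 kPa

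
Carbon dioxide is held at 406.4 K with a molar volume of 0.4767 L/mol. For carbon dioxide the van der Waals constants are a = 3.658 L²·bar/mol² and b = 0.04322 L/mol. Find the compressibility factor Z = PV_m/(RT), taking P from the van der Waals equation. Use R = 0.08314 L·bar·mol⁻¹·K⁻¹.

P = RT/(V_m − b) − a/V_m² = (0.08314)(406.4)/(0.4767 − 0.04322) − 3.658/(0.4767)²
  = 33.788/0.43348 − 16.097 = 77.946 − 16.097 = 61.849 bar
Z = PV_m/(RT) = (61.849)(0.4767)/((0.08314)(406.4)) = 29.483/33.788 = 0.8726

Z ≈ 0.8726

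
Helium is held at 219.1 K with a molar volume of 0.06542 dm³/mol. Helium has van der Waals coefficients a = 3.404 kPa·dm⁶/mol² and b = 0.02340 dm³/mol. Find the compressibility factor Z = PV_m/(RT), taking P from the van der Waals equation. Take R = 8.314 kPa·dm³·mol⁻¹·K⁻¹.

Z ≈ 1.528

P = RT/(V_m − b) − a/V_m² = (8.314)(219.1)/(0.06542 − 0.02340) − 3.404/(0.06542)²
  = 1821.6/0.042020 − 795.37 = 43351 − 795.37 = 42556 kPa
Z = PV_m/(RT) = (42556)(0.06542)/((8.314)(219.1)) = 2784.0/1821.6 = 1.528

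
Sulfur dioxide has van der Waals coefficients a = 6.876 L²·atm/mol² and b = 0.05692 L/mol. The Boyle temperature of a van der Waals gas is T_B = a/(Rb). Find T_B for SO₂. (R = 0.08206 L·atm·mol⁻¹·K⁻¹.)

For a van der Waals gas the second virial coefficient B₂ = b − a/(RT) vanishes at T_B = a/(Rb).
T_B = 6.876/(0.08206×0.05692) = 6.876/0.0046709 = 1472 K

T_B ≈ 1472 K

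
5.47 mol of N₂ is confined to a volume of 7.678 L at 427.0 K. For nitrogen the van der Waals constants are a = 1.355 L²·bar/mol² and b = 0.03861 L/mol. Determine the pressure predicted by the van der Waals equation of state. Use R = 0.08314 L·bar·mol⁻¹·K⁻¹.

P = nRT/(V − nb) − a n²/V²
nRT/(V − nb) = (5.47)(0.08314)(427.0)/(7.678 − 5.47×0.03861) = 194.19/7.4668 = 26.007 bar
a n²/V² = (1.355)(5.47)²/(7.678)² = 0.68773 bar
P = 26.007 − 0.68773 = 25.32 bar

P ≈ 25.32 bar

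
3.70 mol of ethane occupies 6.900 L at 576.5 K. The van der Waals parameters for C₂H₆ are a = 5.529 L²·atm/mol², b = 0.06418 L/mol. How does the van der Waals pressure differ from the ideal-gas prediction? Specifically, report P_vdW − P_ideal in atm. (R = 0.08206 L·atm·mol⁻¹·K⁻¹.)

Ideal: P_ideal = nRT/V = (3.70)(0.08206)(576.5)/6.900 = 25.3678 atm
vdW: P = nRT/(V − nb) − a n²/V² = 175.038/6.66253 − 75.6920/47.6100 = 26.2720 − 1.58983 = 24.6822 atm
ΔP = 24.6822 − 25.3678 = -0.686 atm

ΔP ≈ -0.686 atm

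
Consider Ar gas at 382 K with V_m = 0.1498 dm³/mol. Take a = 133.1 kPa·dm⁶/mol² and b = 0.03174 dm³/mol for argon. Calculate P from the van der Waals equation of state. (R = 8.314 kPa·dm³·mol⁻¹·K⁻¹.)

P ≈ 20970 kPa

P = RT/(V_m − b) − a/V_m²
RT/(V_m − b) = (8.314)(382)/(0.1498 − 0.03174) = 3175.9/0.11806 = 26901 kPa
a/V_m² = 133.1/(0.1498)² = 5931.4 kPa
P = 26901 − 5931.4 = 20970 kPa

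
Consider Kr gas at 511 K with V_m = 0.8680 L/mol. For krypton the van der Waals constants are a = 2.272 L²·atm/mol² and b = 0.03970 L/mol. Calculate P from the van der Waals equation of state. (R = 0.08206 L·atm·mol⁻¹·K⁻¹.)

P = RT/(V_m − b) − a/V_m²
RT/(V_m − b) = (0.08206)(511)/(0.8680 − 0.03970) = 41.933/0.82830 = 50.625 atm
a/V_m² = 2.272/(0.8680)² = 3.0156 atm
P = 50.625 − 3.0156 = 47.61 atm

P ≈ 47.61 atm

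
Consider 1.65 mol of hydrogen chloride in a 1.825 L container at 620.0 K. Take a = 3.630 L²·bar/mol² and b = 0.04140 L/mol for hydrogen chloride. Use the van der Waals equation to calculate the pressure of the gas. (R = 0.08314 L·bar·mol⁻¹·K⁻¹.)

P ≈ 45.45 bar

P = nRT/(V − nb) − a n²/V²
nRT/(V − nb) = (1.65)(0.08314)(620.0)/(1.825 − 1.65×0.04140) = 85.052/1.7567 = 48.416 bar
a n²/V² = (3.630)(1.65)²/(1.825)² = 2.9672 bar
P = 48.416 − 2.9672 = 45.45 bar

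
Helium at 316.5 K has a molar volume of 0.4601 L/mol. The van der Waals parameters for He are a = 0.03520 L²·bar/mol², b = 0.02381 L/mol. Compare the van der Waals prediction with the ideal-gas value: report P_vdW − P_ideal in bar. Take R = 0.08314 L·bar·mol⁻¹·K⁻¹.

Ideal: P_ideal = RT/V_m = (0.08314)(316.5)/0.4601 = 57.1915 bar
vdW: P = RT/(V_m − b) − a/V_m² = 26.3138/0.436290 − 0.03520/0.211692 = 60.3126 − 0.166279 = 60.1463 bar
ΔP = 60.1463 − 57.1915 = 2.955 bar

ΔP ≈ 2.955 bar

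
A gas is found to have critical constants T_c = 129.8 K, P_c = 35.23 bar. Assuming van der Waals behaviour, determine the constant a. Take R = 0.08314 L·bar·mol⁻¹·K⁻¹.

From T_c = 8a/(27Rb) and P_c = a/(27b²): a = 27 R² T_c²/(64 P_c).
a = 27×(0.08314)²×(129.8)²/(64×35.23) = 3144.4/2254.7 = 1.395 L²·bar/mol²

a ≈ 1.395 L²·bar/mol²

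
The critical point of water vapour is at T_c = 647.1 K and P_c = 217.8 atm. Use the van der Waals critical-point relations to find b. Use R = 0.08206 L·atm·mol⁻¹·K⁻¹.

b ≈ 0.03048 L/mol

From T_c = 8a/(27Rb) and P_c = a/(27b²): b = R T_c/(8 P_c).
b = (0.08206)(647.1)/(8×217.8) = 53.101/1742.4 = 0.03048 L/mol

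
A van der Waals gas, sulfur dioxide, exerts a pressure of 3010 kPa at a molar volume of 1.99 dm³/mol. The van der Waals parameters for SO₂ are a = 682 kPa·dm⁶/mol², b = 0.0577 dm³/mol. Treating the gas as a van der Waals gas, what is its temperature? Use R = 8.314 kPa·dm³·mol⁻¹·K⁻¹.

T ≈ 739.6 K

T = (P + a/V_m²)(V_m − b)/R
P + a/V_m² = 3010 + 682/(1.99)² = 3182.2 kPa
V_m − b = 1.99 − 0.0577 = 1.9323 dm³/mol
T = (3182.2)(1.9323)/8.314 = 739.6 K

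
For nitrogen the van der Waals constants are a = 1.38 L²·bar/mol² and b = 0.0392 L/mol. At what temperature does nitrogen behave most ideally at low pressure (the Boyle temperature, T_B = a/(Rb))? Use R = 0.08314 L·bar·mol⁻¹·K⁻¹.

T_B ≈ 423.4 K

For a van der Waals gas the second virial coefficient B₂ = b − a/(RT) vanishes at T_B = a/(Rb).
T_B = 1.38/(0.08314×0.0392) = 1.38/0.0032591 = 423.4 K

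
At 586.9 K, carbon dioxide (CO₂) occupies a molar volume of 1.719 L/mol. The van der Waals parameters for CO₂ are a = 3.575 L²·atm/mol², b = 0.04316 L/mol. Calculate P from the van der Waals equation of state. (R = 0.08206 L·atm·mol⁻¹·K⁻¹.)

P ≈ 27.53 atm

P = RT/(V_m − b) − a/V_m²
RT/(V_m − b) = (0.08206)(586.9)/(1.719 − 0.04316) = 48.161/1.6758 = 28.739 atm
a/V_m² = 3.575/(1.719)² = 1.2098 atm
P = 28.739 − 1.2098 = 27.53 atm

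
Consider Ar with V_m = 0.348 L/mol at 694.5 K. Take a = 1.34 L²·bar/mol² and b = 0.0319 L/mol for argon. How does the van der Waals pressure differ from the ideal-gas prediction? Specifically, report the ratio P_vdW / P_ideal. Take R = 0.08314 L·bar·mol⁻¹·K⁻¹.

Ideal: P_ideal = RT/V_m = (0.08314)(694.5)/0.348 = 165.922 bar
vdW: P = RT/(V_m − b) − a/V_m² = 57.7407/0.316100 − 1.34/0.121104 = 182.666 − 11.0649 = 171.601 bar
Ratio = 171.601/165.922 = 1.034

P_vdW / P_ideal ≈ 1.034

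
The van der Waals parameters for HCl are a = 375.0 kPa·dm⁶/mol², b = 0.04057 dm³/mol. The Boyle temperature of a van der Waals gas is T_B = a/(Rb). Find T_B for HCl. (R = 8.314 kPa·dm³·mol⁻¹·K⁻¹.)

For a van der Waals gas the second virial coefficient B₂ = b − a/(RT) vanishes at T_B = a/(Rb).
T_B = 375.0/(8.314×0.04057) = 375.0/0.33730 = 1112 K

T_B ≈ 1112 K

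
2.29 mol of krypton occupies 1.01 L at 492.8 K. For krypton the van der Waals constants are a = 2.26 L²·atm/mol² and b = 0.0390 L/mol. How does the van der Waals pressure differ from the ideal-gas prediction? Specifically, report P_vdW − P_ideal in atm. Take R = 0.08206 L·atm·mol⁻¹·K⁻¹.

Ideal: P_ideal = nRT/V = (2.29)(0.08206)(492.8)/1.01 = 91.6888 atm
vdW: P = nRT/(V − nb) − a n²/V² = 92.6057/0.920690 − 11.8517/1.02010 = 100.583 − 11.6182 = 88.965 atm
ΔP = 88.965 − 91.6888 = -2.72 atm

ΔP ≈ -2.72 atm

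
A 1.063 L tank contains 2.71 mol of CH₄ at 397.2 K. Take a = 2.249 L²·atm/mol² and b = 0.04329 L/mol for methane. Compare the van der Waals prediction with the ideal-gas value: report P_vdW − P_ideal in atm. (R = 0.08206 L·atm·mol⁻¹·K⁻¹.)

Ideal: P_ideal = nRT/V = (2.71)(0.08206)(397.2)/1.063 = 83.0954 atm
vdW: P = nRT/(V − nb) − a n²/V² = 88.3304/0.945684 − 16.5169/1.12997 = 93.4037 − 14.6171 = 78.7866 atm
ΔP = 78.7866 − 83.0954 = -4.309 atm

ΔP ≈ -4.309 atm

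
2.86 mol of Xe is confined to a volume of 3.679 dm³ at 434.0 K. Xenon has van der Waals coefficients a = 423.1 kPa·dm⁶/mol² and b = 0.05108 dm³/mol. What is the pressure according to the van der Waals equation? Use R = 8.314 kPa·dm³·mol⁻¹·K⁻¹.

P ≈ 2665 kPa

P = nRT/(V − nb) − a n²/V²
nRT/(V − nb) = (2.86)(8.314)(434.0)/(3.679 − 2.86×0.05108) = 10320/3.5329 = 2921.1 kPa
a n²/V² = (423.1)(2.86)²/(3.679)² = 255.69 kPa
P = 2921.1 − 255.69 = 2665 kPa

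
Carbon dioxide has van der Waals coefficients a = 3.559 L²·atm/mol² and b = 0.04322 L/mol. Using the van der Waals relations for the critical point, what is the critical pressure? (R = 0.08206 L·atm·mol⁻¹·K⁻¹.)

For a van der Waals gas, P_c = a/(27b²).
P_c = 3.559/(27×(0.04322)²) = 3.559/0.050435 = 70.57 atm

P_c ≈ 70.57 atm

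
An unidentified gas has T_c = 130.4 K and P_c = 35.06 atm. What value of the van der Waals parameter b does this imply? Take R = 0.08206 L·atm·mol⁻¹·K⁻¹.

b ≈ 0.03815 L/mol

From T_c = 8a/(27Rb) and P_c = a/(27b²): b = R T_c/(8 P_c).
b = (0.08206)(130.4)/(8×35.06) = 10.701/280.48 = 0.03815 L/mol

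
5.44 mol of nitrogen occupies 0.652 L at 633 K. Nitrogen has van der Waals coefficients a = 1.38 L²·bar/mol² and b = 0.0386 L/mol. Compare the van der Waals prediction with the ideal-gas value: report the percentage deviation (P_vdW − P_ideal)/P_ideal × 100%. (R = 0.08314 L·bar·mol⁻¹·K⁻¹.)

Ideal: P_ideal = nRT/V = (5.44)(0.08314)(633)/0.652 = 439.102 bar
vdW: P = nRT/(V − nb) − a n²/V² = 286.294/0.442016 − 40.8392/0.425104 = 647.701 − 96.0687 = 551.632 bar
% deviation = (551.632 − 439.102)/439.102 × 100% = 25.63%

25.63 %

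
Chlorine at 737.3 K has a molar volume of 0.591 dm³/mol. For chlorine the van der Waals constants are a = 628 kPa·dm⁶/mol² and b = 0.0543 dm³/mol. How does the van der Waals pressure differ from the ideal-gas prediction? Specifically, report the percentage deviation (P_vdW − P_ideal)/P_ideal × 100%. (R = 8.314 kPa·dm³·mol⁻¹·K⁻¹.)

Ideal: P_ideal = RT/V_m = (8.314)(737.3)/0.591 = 10372.1 kPa
vdW: P = RT/(V_m − b) − a/V_m² = 6129.91/0.536700 − 628/0.349281 = 11421.5 − 1797.98 = 9623.5 kPa
% deviation = (9623.5 − 10372.1)/10372.1 × 100% = -7.22%

-7.22 %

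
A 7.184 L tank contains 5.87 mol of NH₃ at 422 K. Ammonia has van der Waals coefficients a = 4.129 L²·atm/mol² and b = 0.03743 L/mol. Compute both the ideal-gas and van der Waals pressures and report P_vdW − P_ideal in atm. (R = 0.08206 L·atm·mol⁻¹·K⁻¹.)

Ideal: P_ideal = nRT/V = (5.87)(0.08206)(422)/7.184 = 28.2954 atm
vdW: P = nRT/(V − nb) − a n²/V² = 203.274/6.96429 − 142.273/51.6099 = 29.1880 − 2.75670 = 26.4313 atm
ΔP = 26.4313 − 28.2954 = -1.864 atm

ΔP ≈ -1.864 atm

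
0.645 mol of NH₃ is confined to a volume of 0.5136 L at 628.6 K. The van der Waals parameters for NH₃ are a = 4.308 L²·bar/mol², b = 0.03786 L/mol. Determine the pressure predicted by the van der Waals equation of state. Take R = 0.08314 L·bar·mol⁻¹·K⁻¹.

P ≈ 62.11 bar

P = nRT/(V − nb) − a n²/V²
nRT/(V − nb) = (0.645)(0.08314)(628.6)/(0.5136 − 0.645×0.03786) = 33.709/0.48918 = 68.909 bar
a n²/V² = (4.308)(0.645)²/(0.5136)² = 6.7943 bar
P = 68.909 − 6.7943 = 62.11 bar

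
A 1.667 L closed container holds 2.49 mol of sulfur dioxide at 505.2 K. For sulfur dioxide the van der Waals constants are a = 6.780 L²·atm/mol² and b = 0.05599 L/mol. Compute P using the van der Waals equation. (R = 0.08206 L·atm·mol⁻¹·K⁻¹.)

P ≈ 52.45 atm

P = nRT/(V − nb) − a n²/V²
nRT/(V − nb) = (2.49)(0.08206)(505.2)/(1.667 − 2.49×0.05599) = 103.23/1.5276 = 67.577 atm
a n²/V² = (6.780)(2.49)²/(1.667)² = 15.127 atm
P = 67.577 − 15.127 = 52.45 atm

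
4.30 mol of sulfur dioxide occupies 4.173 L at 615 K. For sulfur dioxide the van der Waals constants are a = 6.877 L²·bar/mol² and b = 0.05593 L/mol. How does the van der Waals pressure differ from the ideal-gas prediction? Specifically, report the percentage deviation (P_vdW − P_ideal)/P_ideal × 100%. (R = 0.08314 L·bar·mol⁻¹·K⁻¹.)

-7.74 %

Ideal: P_ideal = nRT/V = (4.30)(0.08314)(615)/4.173 = 52.6872 bar
vdW: P = nRT/(V − nb) − a n²/V² = 219.864/3.93250 − 127.156/17.4139 = 55.9095 − 7.30198 = 48.6075 bar
% deviation = (48.6075 − 52.6872)/52.6872 × 100% = -7.74%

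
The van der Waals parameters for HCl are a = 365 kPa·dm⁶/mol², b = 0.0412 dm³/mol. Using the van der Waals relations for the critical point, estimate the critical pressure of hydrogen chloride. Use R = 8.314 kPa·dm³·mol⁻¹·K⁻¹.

For a van der Waals gas, P_c = a/(27b²).
P_c = 365/(27×(0.0412)²) = 365/0.045831 = 7964 kPa

P_c ≈ 7964 kPa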